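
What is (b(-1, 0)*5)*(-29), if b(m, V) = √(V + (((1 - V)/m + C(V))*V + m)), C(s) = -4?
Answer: -145*I ≈ -145.0*I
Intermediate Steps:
b(m, V) = √(V + m + V*(-4 + (1 - V)/m)) (b(m, V) = √(V + (((1 - V)/m - 4)*V + m)) = √(V + ((-4 + (1 - V)/m)*V + m)) = √(V + (V*(-4 + (1 - V)/m) + m)) = √(V + (m + V*(-4 + (1 - V)/m))) = √(V + m + V*(-4 + (1 - V)/m)))
(b(-1, 0)*5)*(-29) = (√((0 - 1*0² - (-1 - 3*0))/(-1))*5)*(-29) = (√(-(0 - 1*0 - (-1 + 0)))*5)*(-29) = (√(-(0 + 0 - 1*(-1)))*5)*(-29) = (√(-(0 + 0 + 1))*5)*(-29) = (√(-1*1)*5)*(-29) = (√(-1)*5)*(-29) = (I*5)*(-29) = (5*I)*(-29) = -145*I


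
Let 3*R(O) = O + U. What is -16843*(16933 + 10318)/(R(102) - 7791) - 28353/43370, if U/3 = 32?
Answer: 3981223250297/67006650 ≈ 59415.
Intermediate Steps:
U = 96 (U = 3*32 = 96)
R(O) = 32 + O/3 (R(O) = (O + 96)/3 = (96 + O)/3 = 32 + O/3)
-16843*(16933 + 10318)/(R(102) - 7791) - 28353/43370 = -16843*(16933 + 10318)/((32 + (1/3)*102) - 7791) - 28353/43370 = -16843*27251/((32 + 34) - 7791) - 28353*1/43370 = -16843*27251/(66 - 7791) - 28353/43370 = -16843/((-7725*1/27251)) - 28353/43370 = -16843/(-7725/27251) - 28353/43370 = -16843*(-27251/7725) - 28353/43370 = 458988593/7725 - 28353/43370 = 3981223250297/67006650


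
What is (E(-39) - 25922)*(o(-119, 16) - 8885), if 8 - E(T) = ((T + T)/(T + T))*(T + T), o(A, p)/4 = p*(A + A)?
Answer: 623086812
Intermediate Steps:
o(A, p) = 8*A*p (o(A, p) = 4*(p*(A + A)) = 4*(p*(2*A)) = 4*(2*A*p) = 8*A*p)
E(T) = 8 - 2*T (E(T) = 8 - (T + T)/(T + T)*(T + T) = 8 - (2*T)/((2*T))*2*T = 8 - (2*T)*(1/(2*T))*2*T = 8 - 2*T)
(E(-39) - 25922)*(o(-119, 16) - 8885) = ((8 - 2*(-39)) - 25922)*(8*(-119)*16 - 8885) = ((8 + 78) - 25922)*(-15232 - 8885) = (86 - 25922)*(-24117) = -25836*(-24117) = 623086812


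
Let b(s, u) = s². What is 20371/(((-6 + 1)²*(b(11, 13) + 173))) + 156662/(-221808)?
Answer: 93527363/45285800 ≈ 2.0653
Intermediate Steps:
20371/(((-6 + 1)²*(b(11, 13) + 173))) + 156662/(-221808) = 20371/(((-6 + 1)²*(11² + 173))) + 156662/(-221808) = 20371/(((-5)²*(121 + 173))) + 156662*(-1/221808) = 20371/((25*294)) - 78331/110904 = 20371/7350 - 78331/110904 = 93527363/45285800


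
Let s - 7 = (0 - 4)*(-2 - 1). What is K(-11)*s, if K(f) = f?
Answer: -209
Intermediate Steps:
s = 19 (s = 7 + (0 - 4)*(-2 - 1) = 7 - 4*(-3) = 7 + 12 = 19)
K(-11)*s = -11*19 = -209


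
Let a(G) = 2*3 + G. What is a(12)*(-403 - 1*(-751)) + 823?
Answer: 7087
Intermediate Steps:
a(G) = 6 + G
a(12)*(-403 - 1*(-751)) + 823 = (6 + 12)*(-403 - 1*(-751)) + 823 = 18*(-403 + 751) + 823 = 18*348 + 823 = 6264 + 823 = 7087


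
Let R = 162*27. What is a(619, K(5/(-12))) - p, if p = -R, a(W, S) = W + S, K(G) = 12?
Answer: 5005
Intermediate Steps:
a(W, S) = S + W
R = 4374
p = -4374 (p = -1*4374 = -4374)
a(619, K(5/(-12))) - p = (12 + 619) - 1*(-4374) = 631 + 4374 = 5005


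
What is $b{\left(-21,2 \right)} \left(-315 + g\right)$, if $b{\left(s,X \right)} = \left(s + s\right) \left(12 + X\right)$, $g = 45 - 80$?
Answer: $205800$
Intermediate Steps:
$g = -35$ ($g = 45 - 80 = -35$)
$b{\left(s,X \right)} = 2 s \left(12 + X\right)$
$b{\left(-21,2 \right)} \left(-315 + g\right) = 2 \left(-21\right) \left(12 + 2\right) \left(-315 - 35\right) = 2 \left(-21\right) 14 \left(-350\right) = \left(-588\right) \left(-350\right) = 205800$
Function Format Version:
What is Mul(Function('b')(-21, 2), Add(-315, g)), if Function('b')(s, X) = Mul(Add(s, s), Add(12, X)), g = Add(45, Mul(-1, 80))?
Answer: 205800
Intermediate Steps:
g = -35 (g = Add(45, -80) = -35)
Function('b')(s, X) = Mul(2, s, Add(12, X)) (Function('b')(s, X) = Mul(Mul(2, s), Add(12, X)) = Mul(2, s, Add(12, X)))
Mul(Function('b')(-21, 2), Add(-315, g)) = Mul(Mul(2, -21, Add(12, 2)), Add(-315, -35)) = Mul(Mul(2, -21, 14), -350) = Mul(-588, -350) = 205800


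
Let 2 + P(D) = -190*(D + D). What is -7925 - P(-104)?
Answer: -47443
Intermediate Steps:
P(D) = -2 - 380*D (P(D) = -2 - 190*(D + D) = -2 - 380*D)
-7925 - P(-104) = -7925 - (-2 - 380*(-104)) = -7925 - (-2 + 39520) = -7925 - 1*39518 = -7925 - 39518 = -47443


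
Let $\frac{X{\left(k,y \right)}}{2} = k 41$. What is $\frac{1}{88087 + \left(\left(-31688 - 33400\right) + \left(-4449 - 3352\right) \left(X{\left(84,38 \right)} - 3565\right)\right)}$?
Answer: $- \frac{1}{25899724} \approx -3.861 \cdot 10^{-8}$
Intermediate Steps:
$X{\left(k,y \right)} = 82 k$ ($X{\left(k,y \right)} = 2 k 41 = 2 \cdot 41 k = 82 k$)
$\frac{1}{88087 + \left(\left(-31688 - 33400\right) + \left(-4449 - 3352\right) \left(X{\left(84,38 \right)} - 3565\right)\right)} = \frac{1}{88087 + \left(\left(-31688 - 33400\right) + \left(-4449 - 3352\right) \left(82 \cdot 84 - 3565\right)\right)} = \frac{1}{88087 - \left(65088 + 7801 \left(6888 - 3565\right)\right)} = \frac{1}{88087 - 25987811} = \frac{1}{-25899724} = - \frac{1}{25899724}$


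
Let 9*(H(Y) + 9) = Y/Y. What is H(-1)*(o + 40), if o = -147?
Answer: 8560/9 ≈ 951.11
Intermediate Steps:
H(Y) = -80/9 (H(Y) = -9 + (Y/Y)/9 = -9 + (⅑)*1 = -9 + ⅑ = -80/9)
H(-1)*(o + 40) = -80*(-147 + 40)/9 = -80/9*(-107) = 8560/9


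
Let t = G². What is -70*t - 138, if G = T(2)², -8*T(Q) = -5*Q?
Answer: -39539/128 ≈ -308.90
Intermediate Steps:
T(Q) = 5*Q/8 (T(Q) = -(-5)*Q/8 = 5*Q/8)
G = 25/16 (G = ((5/8)*2)² = (5/4)² = 25/16 ≈ 1.5625)
t = 625/256 (t = (25/16)² = 625/256 ≈ 2.4414)
-70*t - 138 = -70*625/256 - 138 = -21875/128 - 138 = -39539/128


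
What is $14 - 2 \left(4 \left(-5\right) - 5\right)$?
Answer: $64$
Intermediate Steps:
$14 - 2 \left(4 \left(-5\right) - 5\right) = 14 - 2 \left(-20 - 5\right) = 14 - -50 = 14 + 50 = 64$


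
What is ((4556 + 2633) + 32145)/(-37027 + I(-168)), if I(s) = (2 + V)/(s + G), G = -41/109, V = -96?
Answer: -721896902/679546285 ≈ -1.0623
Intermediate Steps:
G = -41/109 (G = -41*1/109 = -41/109 ≈ -0.37615)
I(s) = -94/(-41/109 + s) (I(s) = (2 - 96)/(s - 41/109) = -94/(-41/109 + s))
((4556 + 2633) + 32145)/(-37027 + I(-168)) = ((4556 + 2633) + 32145)/(-37027 - 10246/(-41 + 109*(-168))) = (7189 + 32145)/(-37027 - 10246/(-41 - 18312)) = 39334/(-37027 - 10246/(-18353)) = 39334/(-37027 - 10246*(-1/18353)) = 39334/(-37027 + 10246/18353) = 39334/(-679546285/18353) = 39334*(-18353/679546285) = -721896902/679546285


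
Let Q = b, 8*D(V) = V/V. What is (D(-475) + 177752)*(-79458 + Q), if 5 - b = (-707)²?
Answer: -411888646067/4 ≈ -1.0297e+11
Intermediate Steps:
D(V) = ⅛ (D(V) = (V/V)/8 = (⅛)*1 = ⅛)
b = -499844 (b = 5 - 1*(-707)² = 5 - 1*499849 = 5 - 499849 = -499844)
Q = -499844
(D(-475) + 177752)*(-79458 + Q) = (⅛ + 177752)*(-79458 - 499844) = (1422017/8)*(-579302) = -411888646067/4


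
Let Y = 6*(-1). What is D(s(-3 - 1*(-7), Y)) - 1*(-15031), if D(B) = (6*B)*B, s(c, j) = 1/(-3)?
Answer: 45095/3 ≈ 15032.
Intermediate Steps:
Y = -6
s(c, j) = -1/3
D(B) = 6*B**2
D(s(-3 - 1*(-7), Y)) - 1*(-15031) = 6*(-1/3)**2 - 1*(-15031) = 6*(1/9) + 15031 = 2/3 + 15031 = 45095/3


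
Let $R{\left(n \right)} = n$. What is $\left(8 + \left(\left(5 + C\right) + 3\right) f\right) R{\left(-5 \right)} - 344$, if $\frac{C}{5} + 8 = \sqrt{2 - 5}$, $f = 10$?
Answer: $1216 - 250 i \sqrt{3} \approx 1216.0 - 433.01 i$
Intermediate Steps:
$C = -40 + 5 i \sqrt{3}$ ($C = -40 + 5 \sqrt{2 - 5} = -40 + 5 \sqrt{-3} = -40 + 5 i \sqrt{3} \approx -40.0 + 8.6602 i$)
$\left(8 + \left(\left(5 + C\right) + 3\right) f\right) R{\left(-5 \right)} - 344 = \left(8 + \left(\left(5 - \left(40 - 5 i \sqrt{3}\right)\right) + 3\right) 10\right) \left(-5\right) - 344 = \left(8 + \left(\left(-35 + 5 i \sqrt{3}\right) + 3\right) 10\right) \left(-5\right) - 344 = \left(8 + \left(-32 + 5 i \sqrt{3}\right) 10\right) \left(-5\right) - 344 = \left(8 - \left(320 - 50 i \sqrt{3}\right)\right) \left(-5\right) - 344 = \left(-312 + 50 i \sqrt{3}\right) \left(-5\right) - 344 = \left(1560 - 250 i \sqrt{3}\right) - 344 = 1216 - 250 i \sqrt{3}$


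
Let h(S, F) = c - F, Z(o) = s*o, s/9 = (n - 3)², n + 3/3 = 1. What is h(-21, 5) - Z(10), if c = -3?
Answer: -818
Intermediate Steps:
n = 0 (n = -1 + 1 = 0)
s = 81 (s = 9*(0 - 3)² = 9*(-3)² = 9*9 = 81)
Z(o) = 81*o
h(S, F) = -3 - F
h(-21, 5) - Z(10) = (-3 - 1*5) - 81*10 = (-3 - 5) - 1*810 = -8 - 810 = -818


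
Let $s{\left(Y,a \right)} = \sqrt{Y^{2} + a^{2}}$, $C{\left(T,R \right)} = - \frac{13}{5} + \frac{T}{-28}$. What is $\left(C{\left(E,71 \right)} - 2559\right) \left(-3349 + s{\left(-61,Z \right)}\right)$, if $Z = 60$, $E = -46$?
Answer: $\frac{600130753}{70} - \frac{179197 \sqrt{7321}}{70} \approx 8.3543 \cdot 10^{6}$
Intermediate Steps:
$C{\left(T,R \right)} = - \frac{13}{5} - \frac{T}{28}$ ($C{\left(T,R \right)} = \left(-13\right) \frac{1}{5} + T \left(- \frac{1}{28}\right) = - \frac{13}{5} - \frac{T}{28}$)
$\left(C{\left(E,71 \right)} - 2559\right) \left(-3349 + s{\left(-61,Z \right)}\right) = \left(\left(- \frac{13}{5} - - \frac{23}{14}\right) - 2559\right) \left(-3349 + \sqrt{\left(-61\right)^{2} + 60^{2}}\right) = \left(\left(- \frac{13}{5} + \frac{23}{14}\right) - 2559\right) \left(-3349 + \sqrt{3721 + 3600}\right) = \left(- \frac{67}{70} - 2559\right) \left(-3349 + \sqrt{7321}\right) = - \frac{179197 \left(-3349 + \sqrt{7321}\right)}{70} = \frac{600130753}{70} - \frac{179197 \sqrt{7321}}{70}$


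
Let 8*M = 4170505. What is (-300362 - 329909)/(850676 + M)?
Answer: -5042168/10975913 ≈ -0.45938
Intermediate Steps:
M = 4170505/8 (M = (⅛)*4170505 = 4170505/8 ≈ 5.2131e+5)
(-300362 - 329909)/(850676 + M) = (-300362 - 329909)/(850676 + 4170505/8) = -630271/10975913/8 = -630271*8/10975913 = -5042168/10975913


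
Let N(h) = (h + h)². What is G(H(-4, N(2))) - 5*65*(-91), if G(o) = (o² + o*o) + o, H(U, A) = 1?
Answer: 29578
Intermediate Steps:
N(h) = 4*h² (N(h) = (2*h)² = 4*h²)
G(o) = o + 2*o² (G(o) = (o² + o²) + o = 2*o² + o = o + 2*o²)
G(H(-4, N(2))) - 5*65*(-91) = 1*(1 + 2*1) - 5*65*(-91) = 1*(1 + 2) - 325*(-91) = 1*3 + 29575 = 3 + 29575 = 29578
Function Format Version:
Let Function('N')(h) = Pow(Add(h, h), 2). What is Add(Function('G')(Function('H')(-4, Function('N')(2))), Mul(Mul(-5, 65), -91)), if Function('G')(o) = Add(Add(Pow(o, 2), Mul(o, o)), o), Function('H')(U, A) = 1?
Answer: 29578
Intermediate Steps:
Function('N')(h) = Mul(4, Pow(h, 2)) (Function('N')(h) = Pow(Mul(2, h), 2) = Mul(4, Pow(h, 2)))
Function('G')(o) = Add(o, Mul(2, Pow(o, 2))) (Function('G')(o) = Add(Add(Pow(o, 2), Pow(o, 2)), o) = Add(Mul(2, Pow(o, 2)), o) = Add(o, Mul(2, Pow(o, 2))))
Add(Function('G')(Function('H')(-4, Function('N')(2))), Mul(Mul(-5, 65), -91)) = Add(Mul(1, Add(1, Mul(2, 1))), Mul(Mul(-5, 65), -91)) = Add(Mul(1, Add(1, 2)), Mul(-325, -91)) = Add(Mul(1, 3), 29575) = Add(3, 29575) = 29578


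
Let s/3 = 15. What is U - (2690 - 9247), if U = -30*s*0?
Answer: 6557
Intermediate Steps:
s = 45 (s = 3*15 = 45)
U = 0 (U = -30*45*0 = -1350*0 = 0)
U - (2690 - 9247) = 0 - (2690 - 9247) = 0 - 1*(-6557) = 0 + 6557 = 6557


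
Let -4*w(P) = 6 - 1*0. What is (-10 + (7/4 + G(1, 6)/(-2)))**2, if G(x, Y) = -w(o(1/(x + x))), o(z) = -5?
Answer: 81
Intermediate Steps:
w(P) = -3/2 (w(P) = -(6 - 1*0)/4 = -(6 + 0)/4 = -1/4*6 = -3/2)
G(x, Y) = 3/2 (G(x, Y) = -1*(-3/2) = 3/2)
(-10 + (7/4 + G(1, 6)/(-2)))**2 = (-10 + (7/4 + (3/2)/(-2)))**2 = (-10 + (7*(1/4) + (3/2)*(-1/2)))**2 = (-10 + (7/4 - 3/4))**2 = (-10 + 1)**2 = (-9)**2 = 81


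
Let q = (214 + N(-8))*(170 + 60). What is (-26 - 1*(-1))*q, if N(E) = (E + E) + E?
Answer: -1092500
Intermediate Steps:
N(E) = 3*E (N(E) = 2*E + E = 3*E)
q = 43700 (q = (214 + 3*(-8))*(170 + 60) = (214 - 24)*230 = 190*230 = 43700)
(-26 - 1*(-1))*q = (-26 - 1*(-1))*43700 = (-26 + 1)*43700 = -25*43700 = -1092500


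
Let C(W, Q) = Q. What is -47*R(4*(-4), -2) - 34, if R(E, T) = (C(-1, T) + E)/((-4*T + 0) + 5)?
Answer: 404/13 ≈ 31.077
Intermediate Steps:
R(E, T) = (E + T)/(5 - 4*T) (R(E, T) = (T + E)/((-4*T + 0) + 5) = (E + T)/(-4*T + 5) = (E + T)/(5 - 4*T))
-47*R(4*(-4), -2) - 34 = -47*(-4*(-4) - 1*(-2))/(-5 + 4*(-2)) - 34 = -47*(-1*(-16) + 2)/(-5 - 8) - 34 = -47*(16 + 2)/(-13) - 34 = -(-47)*18/13 - 34 = -47*(-18/13) - 34 = 846/13 - 34 = 404/13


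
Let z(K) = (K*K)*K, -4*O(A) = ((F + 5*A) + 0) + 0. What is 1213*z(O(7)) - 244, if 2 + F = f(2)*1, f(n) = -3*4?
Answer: -11249209/64 ≈ -1.7577e+5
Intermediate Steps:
f(n) = -12
F = -14 (F = -2 - 12*1 = -2 - 12 = -14)
O(A) = 7/2 - 5*A/4 (O(A) = -(((-14 + 5*A) + 0) + 0)/4 = -((-14 + 5*A) + 0)/4 = -(-14 + 5*A)/4 = 7/2 - 5*A/4)
z(K) = K³ (z(K) = K²*K = K³)
1213*z(O(7)) - 244 = 1213*(7/2 - 5/4*7)³ - 244 = 1213*(7/2 - 35/4)³ - 244 = 1213*(-21/4)³ - 244 = 1213*(-9261/64) - 244 = -11233593/64 - 244 = -11249209/64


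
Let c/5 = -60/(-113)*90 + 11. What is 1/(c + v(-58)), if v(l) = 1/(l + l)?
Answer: 13108/3852827 ≈ 0.0034022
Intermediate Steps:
v(l) = 1/(2*l)
c = 33215/113 (c = 5*(-60/(-113)*90 + 11) = 5*(-60*(-1/113)*90 + 11) = 5*((60/113)*90 + 11) = 5*(5400/113 + 11) = 5*(6643/113) = 33215/113 ≈ 293.94)
1/(c + v(-58)) = 1/(33215/113 + (½)/(-58)) = 1/(33215/113 + (½)*(-1/58)) = 1/(33215/113 - 1/116) = 1/(3852827/13108) = 13108/3852827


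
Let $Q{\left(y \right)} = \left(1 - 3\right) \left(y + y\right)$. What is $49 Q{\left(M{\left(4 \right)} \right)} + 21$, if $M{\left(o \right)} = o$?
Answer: $-763$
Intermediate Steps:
$Q{\left(y \right)} = - 4 y$ ($Q{\left(y \right)} = - 2 \cdot 2 y = - 4 y$)
$49 Q{\left(M{\left(4 \right)} \right)} + 21 = 49 \left(\left(-4\right) 4\right) + 21 = 49 \left(-16\right) + 21 = -784 + 21 = -763$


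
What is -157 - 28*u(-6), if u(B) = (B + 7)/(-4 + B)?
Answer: -771/5 ≈ -154.20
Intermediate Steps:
u(B) = (7 + B)/(-4 + B)
-157 - 28*u(-6) = -157 - 28*(7 - 6)/(-4 - 6) = -157 - 28/(-10) = -157 - (-14)/5 = -157 - 28*(-⅒) = -157 + 14/5 = -771/5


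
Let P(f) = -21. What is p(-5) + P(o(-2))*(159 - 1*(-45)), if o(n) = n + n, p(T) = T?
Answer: -4289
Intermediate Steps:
o(n) = 2*n
p(-5) + P(o(-2))*(159 - 1*(-45)) = -5 - 21*(159 - 1*(-45)) = -5 - 21*(159 + 45) = -5 - 21*204 = -5 - 4284 = -4289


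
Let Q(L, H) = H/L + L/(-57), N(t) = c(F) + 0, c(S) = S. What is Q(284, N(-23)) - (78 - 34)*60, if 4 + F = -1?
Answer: -42817261/16188 ≈ -2645.0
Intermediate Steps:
F = -5 (F = -4 - 1 = -5)
N(t) = -5 (N(t) = -5 + 0 = -5)
Q(L, H) = -L/57 + H/L (Q(L, H) = H/L + L*(-1/57) = H/L - L/57 = -L/57 + H/L)
Q(284, N(-23)) - (78 - 34)*60 = (-1/57*284 - 5/284) - (78 - 34)*60 = (-284/57 - 5*1/284) - 44*60 = (-284/57 - 5/284) - 1*2640 = -80941/16188 - 2640 = -42817261/16188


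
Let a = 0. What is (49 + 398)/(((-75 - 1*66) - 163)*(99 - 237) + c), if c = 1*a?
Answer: 149/13984 ≈ 0.010655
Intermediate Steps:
c = 0 (c = 1*0 = 0)
(49 + 398)/(((-75 - 1*66) - 163)*(99 - 237) + c) = (49 + 398)/(((-75 - 1*66) - 163)*(99 - 237) + 0) = 447/(((-75 - 66) - 163)*(-138) + 0) = 447/((-141 - 163)*(-138) + 0) = 447/(-304*(-138) + 0) = 447/(41952 + 0) = 447/41952 = 447*(1/41952) = 149/13984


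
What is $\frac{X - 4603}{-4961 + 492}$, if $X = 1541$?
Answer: $\frac{3062}{4469} \approx 0.68516$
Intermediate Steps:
$\frac{X - 4603}{-4961 + 492} = \frac{1541 - 4603}{-4961 + 492} = - \frac{3062}{-4469} = \left(-3062\right) \left(- \frac{1}{4469}\right) = \frac{3062}{4469}$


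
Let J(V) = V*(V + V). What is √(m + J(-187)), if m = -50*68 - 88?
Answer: 5*√2658 ≈ 257.78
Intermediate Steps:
m = -3488 (m = -3400 - 88 = -3488)
J(V) = 2*V² (J(V) = V*(2*V) = 2*V²)
√(m + J(-187)) = √(-3488 + 2*(-187)²) = √(-3488 + 2*34969) = √(-3488 + 69938) = √66450 = 5*√2658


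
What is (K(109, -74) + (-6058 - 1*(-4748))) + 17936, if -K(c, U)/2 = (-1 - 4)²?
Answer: 16576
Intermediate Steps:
K(c, U) = -50 (K(c, U) = -2*(-1 - 4)² = -2*(-5)² = -2*25 = -50)
(K(109, -74) + (-6058 - 1*(-4748))) + 17936 = (-50 + (-6058 - 1*(-4748))) + 17936 = (-50 + (-6058 + 4748)) + 17936 = (-50 - 1310) + 17936 = -1360 + 17936 = 16576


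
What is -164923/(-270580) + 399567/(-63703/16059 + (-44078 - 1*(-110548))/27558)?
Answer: -498401380028737873/1939397775995 ≈ -2.5699e+5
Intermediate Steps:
-164923/(-270580) + 399567/(-63703/16059 + (-44078 - 1*(-110548))/27558) = -164923*(-1/270580) + 399567/(-63703*1/16059 + (-44078 + 110548)*(1/27558)) = 164923/270580 + 399567/(-63703/16059 + 66470*(1/27558)) = 164923/270580 + 399567/(-63703/16059 + 33235/13779) = 164923/270580 + 399567/(-114680924/73758987) = 164923/270580 + 399567*(-73758987/114680924) = 164923/270580 - 29471657158629/114680924 = -498401380028737873/1939397775995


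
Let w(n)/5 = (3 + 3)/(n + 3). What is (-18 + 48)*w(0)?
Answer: 300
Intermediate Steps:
w(n) = 30/(3 + n) (w(n) = 5*((3 + 3)/(n + 3)) = 5*(6/(3 + n)) = 30/(3 + n))
(-18 + 48)*w(0) = (-18 + 48)*(30/(3 + 0)) = 30*(30/3) = 30*(30*(⅓)) = 30*10 = 300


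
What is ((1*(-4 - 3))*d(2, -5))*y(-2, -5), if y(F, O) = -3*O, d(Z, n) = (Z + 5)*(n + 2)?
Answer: 2205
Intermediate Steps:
d(Z, n) = (2 + n)*(5 + Z) (d(Z, n) = (5 + Z)*(2 + n) = (2 + n)*(5 + Z))
((1*(-4 - 3))*d(2, -5))*y(-2, -5) = ((1*(-4 - 3))*(10 + 2*2 + 5*(-5) + 2*(-5)))*(-3*(-5)) = ((1*(-7))*(10 + 4 - 25 - 10))*15 = -7*(-21)*15 = 147*15 = 2205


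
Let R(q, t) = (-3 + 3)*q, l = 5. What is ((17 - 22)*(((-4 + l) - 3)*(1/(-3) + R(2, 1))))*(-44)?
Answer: 440/3 ≈ 146.67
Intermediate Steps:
R(q, t) = 0 (R(q, t) = 0*q = 0)
((17 - 22)*(((-4 + l) - 3)*(1/(-3) + R(2, 1))))*(-44) = ((17 - 22)*(((-4 + 5) - 3)*(1/(-3) + 0)))*(-44) = -5*(1 - 3)*(-⅓ + 0)*(-44) = -(-10)*(-1)/3*(-44) = -5*⅔*(-44) = -10/3*(-44) = 440/3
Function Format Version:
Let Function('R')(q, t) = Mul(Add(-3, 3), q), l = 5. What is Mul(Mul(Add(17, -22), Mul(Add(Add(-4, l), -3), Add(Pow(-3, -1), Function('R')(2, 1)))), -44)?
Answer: Rational(440, 3) ≈ 146.67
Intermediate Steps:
Function('R')(q, t) = 0 (Function('R')(q, t) = Mul(0, q) = 0)
Mul(Mul(Add(17, -22), Mul(Add(Add(-4, l), -3), Add(Pow(-3, -1), Function('R')(2, 1)))), -44) = Mul(Mul(Add(17, -22), Mul(Add(Add(-4, 5), -3), Add(Pow(-3, -1), 0))), -44) = Mul(Mul(-5, Mul(Add(1, -3), Add(Rational(-1, 3), 0))), -44) = Mul(Mul(-5, Mul(-2, Rational(-1, 3))), -44) = Mul(Mul(-5, Rational(2, 3)), -44) = Mul(Rational(-10, 3), -44) = Rational(440, 3)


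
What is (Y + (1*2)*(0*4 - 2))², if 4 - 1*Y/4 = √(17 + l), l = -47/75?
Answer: 30448/75 - 64*√921/5 ≈ 17.519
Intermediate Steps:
l = -47/75 (l = -47*1/75 = -47/75 ≈ -0.62667)
Y = 16 - 8*√921/15 (Y = 16 - 4*√(17 - 47/75) = 16 - 8*√921/15 ≈ -0.18559)
(Y + (1*2)*(0*4 - 2))² = ((16 - 8*√921/15) + (1*2)*(0*4 - 2))² = ((16 - 8*√921/15) + 2*(0 - 2))² = ((16 - 8*√921/15) + 2*(-2))² = ((16 - 8*√921/15) - 4)² = (12 - 8*√921/15)²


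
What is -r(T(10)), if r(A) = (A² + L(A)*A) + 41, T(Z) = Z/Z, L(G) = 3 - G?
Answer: -44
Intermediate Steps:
T(Z) = 1
r(A) = 41 + A² + A*(3 - A) (r(A) = (A² + (3 - A)*A) + 41 = (A² + A*(3 - A)) + 41 = 41 + A² + A*(3 - A))
-r(T(10)) = -(41 + 3*1) = -(41 + 3) = -1*44 = -44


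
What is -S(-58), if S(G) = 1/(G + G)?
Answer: 1/116 ≈ 0.0086207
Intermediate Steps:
S(G) = 1/(2*G)
-S(-58) = -1/(2*(-58)) = -(-1)/(2*58) = -1*(-1/116) = 1/116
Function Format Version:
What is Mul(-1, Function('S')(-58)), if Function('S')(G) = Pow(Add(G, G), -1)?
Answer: Rational(1, 116) ≈ 0.0086207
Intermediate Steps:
Function('S')(G) = Mul(Rational(1, 2), Pow(G, -1)) (Function('S')(G) = Pow(Mul(2, G), -1) = Mul(Rational(1, 2), Pow(G, -1)))
Mul(-1, Function('S')(-58)) = Mul(-1, Mul(Rational(1, 2), Pow(-58, -1))) = Mul(-1, Mul(Rational(1, 2), Rational(-1, 58))) = Mul(-1, Rational(-1, 116)) = Rational(1, 116)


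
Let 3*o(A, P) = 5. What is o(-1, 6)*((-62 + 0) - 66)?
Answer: -640/3 ≈ -213.33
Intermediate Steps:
o(A, P) = 5/3 (o(A, P) = (⅓)*5 = 5/3)
o(-1, 6)*((-62 + 0) - 66) = 5*((-62 + 0) - 66)/3 = 5*(-62 - 66)/3 = (5/3)*(-128) = -640/3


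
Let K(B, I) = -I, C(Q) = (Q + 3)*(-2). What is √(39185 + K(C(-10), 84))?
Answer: √39101 ≈ 197.74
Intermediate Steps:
C(Q) = -6 - 2*Q (C(Q) = (3 + Q)*(-2) = -6 - 2*Q)
√(39185 + K(C(-10), 84)) = √(39185 - 1*84) = √(39185 - 84) = √39101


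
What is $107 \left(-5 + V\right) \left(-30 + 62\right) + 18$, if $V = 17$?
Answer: $41106$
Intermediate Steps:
$107 \left(-5 + V\right) \left(-30 + 62\right) + 18 = 107 \left(-5 + 17\right) \left(-30 + 62\right) + 18 = 107 \cdot 12 \cdot 32 + 18 = 107 \cdot 384 + 18 = 41088 + 18 = 41106$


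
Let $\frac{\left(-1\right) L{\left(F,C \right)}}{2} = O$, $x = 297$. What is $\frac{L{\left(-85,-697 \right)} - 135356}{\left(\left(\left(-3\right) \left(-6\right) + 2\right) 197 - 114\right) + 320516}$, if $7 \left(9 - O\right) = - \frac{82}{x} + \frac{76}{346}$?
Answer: $- \frac{24344783129}{58327557057} \approx -0.41738$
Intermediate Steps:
$O = \frac{3239903}{359667}$ ($O = 9 - \frac{- \frac{82}{297} + \frac{76}{346}}{7} = 9 - \frac{\left(-82\right) \frac{1}{297} + 76 \cdot \frac{1}{346}}{7} = 9 - \frac{- \frac{82}{297} + \frac{38}{173}}{7} = 9 - - \frac{2900}{359667} = 9 + \frac{2900}{359667} = \frac{3239903}{359667} \approx 9.0081$)
$L{\left(F,C \right)} = - \frac{6479806}{359667}$ ($L{\left(F,C \right)} = \left(-2\right) \frac{3239903}{359667} = - \frac{6479806}{359667}$)
$\frac{L{\left(-85,-697 \right)} - 135356}{\left(\left(\left(-3\right) \left(-6\right) + 2\right) 197 - 114\right) + 320516} = \frac{- \frac{6479806}{359667} - 135356}{\left(\left(\left(-3\right) \left(-6\right) + 2\right) 197 - 114\right) + 320516} = - \frac{48689566258}{359667 \left(\left(\left(18 + 2\right) 197 - 114\right) + 320516\right)} = - \frac{48689566258}{359667 \left(\left(20 \cdot 197 - 114\right) + 320516\right)} = - \frac{48689566258}{359667 \left(\left(3940 - 114\right) + 320516\right)} = - \frac{48689566258}{359667 \left(3826 + 320516\right)} = - \frac{48689566258}{359667 \cdot 324342} = \left(- \frac{48689566258}{359667}\right) \frac{1}{324342} = - \frac{24344783129}{58327557057}$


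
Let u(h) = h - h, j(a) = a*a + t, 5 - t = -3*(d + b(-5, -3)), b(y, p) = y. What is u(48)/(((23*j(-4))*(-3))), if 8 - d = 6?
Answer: 0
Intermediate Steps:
d = 2 (d = 8 - 1*6 = 8 - 6 = 2)
t = -4 (t = 5 - (-3)*(2 - 5) = 5 - (-3)*(-3) = 5 - 1*9 = 5 - 9 = -4)
j(a) = -4 + a² (j(a) = a*a - 4 = a² - 4 = -4 + a²)
u(h) = 0
u(48)/(((23*j(-4))*(-3))) = 0/(((23*(-4 + (-4)²))*(-3))) = 0/(((23*(-4 + 16))*(-3))) = 0/(((23*12)*(-3))) = 0/((276*(-3))) = 0/(-828) = 0*(-1/828) = 0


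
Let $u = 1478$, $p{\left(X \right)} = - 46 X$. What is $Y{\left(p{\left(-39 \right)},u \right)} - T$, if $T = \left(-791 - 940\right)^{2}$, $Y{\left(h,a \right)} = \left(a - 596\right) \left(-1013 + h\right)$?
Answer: $-2307519$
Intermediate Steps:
$Y{\left(h,a \right)} = \left(-1013 + h\right) \left(-596 + a\right)$ ($Y{\left(h,a \right)} = \left(-596 + a\right) \left(-1013 + h\right) = \left(-1013 + h\right) \left(-596 + a\right)$)
$T = 2996361$ ($T = \left(-1731\right)^{2} = 2996361$)
$Y{\left(p{\left(-39 \right)},u \right)} - T = \left(603748 - 1497214 - 596 \left(\left(-46\right) \left(-39\right)\right) + 1478 \left(\left(-46\right) \left(-39\right)\right)\right) - 2996361 = \left(603748 - 1497214 - 1069224 + 1478 \cdot 1794\right) - 2996361 = \left(603748 - 1497214 - 1069224 + 2651532\right) - 2996361 = 688842 - 2996361 = -2307519$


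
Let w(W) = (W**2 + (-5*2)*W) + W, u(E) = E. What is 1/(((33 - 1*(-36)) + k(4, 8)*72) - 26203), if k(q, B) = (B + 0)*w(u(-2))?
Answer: -1/13462 ≈ -7.4283e-5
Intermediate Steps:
w(W) = W**2 - 9*W (w(W) = (W**2 - 10*W) + W = W**2 - 9*W)
k(q, B) = 22*B (k(q, B) = (B + 0)*(-2*(-9 - 2)) = B*(-2*(-11)) = B*22 = 22*B)
1/(((33 - 1*(-36)) + k(4, 8)*72) - 26203) = 1/(((33 - 1*(-36)) + (22*8)*72) - 26203) = 1/(((33 + 36) + 176*72) - 26203) = 1/((69 + 12672) - 26203) = 1/(12741 - 26203) = 1/(-13462) = -1/13462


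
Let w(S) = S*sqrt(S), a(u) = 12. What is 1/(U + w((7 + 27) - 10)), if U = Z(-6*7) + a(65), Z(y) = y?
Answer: 5/2154 + 4*sqrt(6)/1077 ≈ 0.011419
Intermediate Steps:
w(S) = S**(3/2)
U = -30 (U = -6*7 + 12 = -42 + 12 = -30)
1/(U + w((7 + 27) - 10)) = 1/(-30 + ((7 + 27) - 10)**(3/2)) = 1/(-30 + (34 - 10)**(3/2)) = 1/(-30 + 24**(3/2)) = 1/(-30 + 48*sqrt(6))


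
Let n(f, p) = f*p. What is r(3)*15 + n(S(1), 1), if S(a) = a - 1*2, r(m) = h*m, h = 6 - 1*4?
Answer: 89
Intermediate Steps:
h = 2 (h = 6 - 4 = 2)
r(m) = 2*m
S(a) = -2 + a (S(a) = a - 2 = -2 + a)
r(3)*15 + n(S(1), 1) = (2*3)*15 + (-2 + 1)*1 = 6*15 - 1*1 = 90 - 1 = 89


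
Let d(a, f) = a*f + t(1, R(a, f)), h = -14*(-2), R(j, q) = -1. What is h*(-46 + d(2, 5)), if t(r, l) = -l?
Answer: -980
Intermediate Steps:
h = 28
d(a, f) = 1 + a*f (d(a, f) = a*f - 1*(-1) = a*f + 1 = 1 + a*f)
h*(-46 + d(2, 5)) = 28*(-46 + (1 + 2*5)) = 28*(-46 + (1 + 10)) = 28*(-46 + 11) = 28*(-35) = -980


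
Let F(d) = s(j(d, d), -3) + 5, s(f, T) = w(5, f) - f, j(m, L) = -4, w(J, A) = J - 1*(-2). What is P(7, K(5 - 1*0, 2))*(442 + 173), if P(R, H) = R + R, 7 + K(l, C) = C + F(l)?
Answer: 8610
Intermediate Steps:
w(J, A) = 2 + J (w(J, A) = J + 2 = 2 + J)
s(f, T) = 7 - f (s(f, T) = (2 + 5) - f = 7 - f)
F(d) = 16 (F(d) = (7 - 1*(-4)) + 5 = (7 + 4) + 5 = 11 + 5 = 16)
K(l, C) = 9 + C (K(l, C) = -7 + (C + 16) = -7 + (16 + C) = 9 + C)
P(R, H) = 2*R
P(7, K(5 - 1*0, 2))*(442 + 173) = (2*7)*(442 + 173) = 14*615 = 8610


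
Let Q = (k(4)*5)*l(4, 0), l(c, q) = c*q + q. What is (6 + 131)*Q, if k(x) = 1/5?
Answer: 0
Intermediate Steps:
k(x) = ⅕
l(c, q) = q + c*q
Q = 0 (Q = ((⅕)*5)*(0*(1 + 4)) = 1*(0*5) = 1*0 = 0)
(6 + 131)*Q = (6 + 131)*0 = 137*0 = 0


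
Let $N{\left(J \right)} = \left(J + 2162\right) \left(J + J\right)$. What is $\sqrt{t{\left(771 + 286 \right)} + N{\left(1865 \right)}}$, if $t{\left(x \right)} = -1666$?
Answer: $38 \sqrt{10401} \approx 3875.4$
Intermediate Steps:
$N{\left(J \right)} = 2 J \left(2162 + J\right)$ ($N{\left(J \right)} = \left(2162 + J\right) 2 J = 2 J \left(2162 + J\right)$)
$\sqrt{t{\left(771 + 286 \right)} + N{\left(1865 \right)}} = \sqrt{-1666 + 2 \cdot 1865 \left(2162 + 1865\right)} = \sqrt{-1666 + 2 \cdot 1865 \cdot 4027} = \sqrt{-1666 + 15020710} = \sqrt{15019044} = 38 \sqrt{10401}$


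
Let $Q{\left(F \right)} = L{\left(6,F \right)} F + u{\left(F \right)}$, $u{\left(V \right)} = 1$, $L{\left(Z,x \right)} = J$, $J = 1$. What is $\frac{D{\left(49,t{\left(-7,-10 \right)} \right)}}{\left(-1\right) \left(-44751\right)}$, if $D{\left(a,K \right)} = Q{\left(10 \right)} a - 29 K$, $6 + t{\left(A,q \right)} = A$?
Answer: $\frac{916}{44751} \approx 0.020469$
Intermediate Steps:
$L{\left(Z,x \right)} = 1$
$t{\left(A,q \right)} = -6 + A$
$Q{\left(F \right)} = 1 + F$ ($Q{\left(F \right)} = 1 F + 1 = F + 1 = 1 + F$)
$D{\left(a,K \right)} = - 29 K + 11 a$ ($D{\left(a,K \right)} = \left(1 + 10\right) a - 29 K = 11 a - 29 K = - 29 K + 11 a$)
$\frac{D{\left(49,t{\left(-7,-10 \right)} \right)}}{\left(-1\right) \left(-44751\right)} = \frac{- 29 \left(-6 - 7\right) + 11 \cdot 49}{\left(-1\right) \left(-44751\right)} = \frac{\left(-29\right) \left(-13\right) + 539}{44751} = \left(377 + 539\right) \frac{1}{44751} = 916 \cdot \frac{1}{44751} = \frac{916}{44751}$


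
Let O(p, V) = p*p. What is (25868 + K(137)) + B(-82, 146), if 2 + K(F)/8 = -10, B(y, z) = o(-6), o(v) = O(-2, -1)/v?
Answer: 77314/3 ≈ 25771.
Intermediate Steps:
O(p, V) = p²
o(v) = 4/v (o(v) = (-2)²/v = 4/v)
B(y, z) = -⅔ (B(y, z) = 4/(-6) = 4*(-⅙) = -⅔)
K(F) = -96 (K(F) = -16 + 8*(-10) = -16 - 80 = -96)
(25868 + K(137)) + B(-82, 146) = (25868 - 96) - ⅔ = 25772 - ⅔ = 77314/3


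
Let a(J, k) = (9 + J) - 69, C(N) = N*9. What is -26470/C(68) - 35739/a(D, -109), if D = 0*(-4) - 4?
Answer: 5044547/9792 ≈ 515.17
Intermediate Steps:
D = -4 (D = 0 - 4 = -4)
C(N) = 9*N
a(J, k) = -60 + J
-26470/C(68) - 35739/a(D, -109) = -26470/(9*68) - 35739/(-60 - 4) = -26470/612 - 35739/(-64) = -26470*1/612 - 35739*(-1/64) = -13235/306 + 35739/64 = 5044547/9792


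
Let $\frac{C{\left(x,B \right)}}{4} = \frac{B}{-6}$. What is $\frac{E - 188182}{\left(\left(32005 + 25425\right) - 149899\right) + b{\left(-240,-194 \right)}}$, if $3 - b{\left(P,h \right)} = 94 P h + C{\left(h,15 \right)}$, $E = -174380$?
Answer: $\frac{181281}{2234548} \approx 0.081126$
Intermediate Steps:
$C{\left(x,B \right)} = - \frac{2 B}{3}$ ($C{\left(x,B \right)} = 4 \frac{B}{-6} = 4 B \left(- \frac{1}{6}\right) = 4 \left(- \frac{B}{6}\right) = - \frac{2 B}{3}$)
$b{\left(P,h \right)} = 13 - 94 P h$ ($b{\left(P,h \right)} = 3 - \left(94 P h - 10\right) = 3 - \left(-10 + 94 P h\right) = 13 - 94 P h$)
$\frac{E - 188182}{\left(\left(32005 + 25425\right) - 149899\right) + b{\left(-240,-194 \right)}} = \frac{-174380 - 188182}{\left(\left(32005 + 25425\right) - 149899\right) + \left(13 - \left(-22560\right) \left(-194\right)\right)} = - \frac{362562}{\left(57430 - 149899\right) + \left(13 - 4376640\right)} = - \frac{362562}{-92469 - 4376627} = - \frac{362562}{-4469096} = \left(-362562\right) \left(- \frac{1}{4469096}\right) = \frac{181281}{2234548}$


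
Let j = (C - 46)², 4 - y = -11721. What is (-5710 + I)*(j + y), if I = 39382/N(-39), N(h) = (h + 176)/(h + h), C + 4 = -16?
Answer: -61977235346/137 ≈ -4.5239e+8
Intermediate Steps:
C = -20 (C = -4 - 16 = -20)
y = 11725 (y = 4 - 1*(-11721) = 4 + 11721 = 11725)
N(h) = (176 + h)/(2*h) (N(h) = (176 + h)/((2*h)) = (176 + h)*(1/(2*h)) = (176 + h)/(2*h))
j = 4356 (j = (-20 - 46)² = (-66)² = 4356)
I = -3071796/137 (I = 39382/(((½)*(176 - 39)/(-39))) = 39382/(((½)*(-1/39)*137)) = 39382/(-137/78) = 39382*(-78/137) = -3071796/137 ≈ -22422.)
(-5710 + I)*(j + y) = (-5710 - 3071796/137)*(4356 + 11725) = -3854066/137*16081 = -61977235346/137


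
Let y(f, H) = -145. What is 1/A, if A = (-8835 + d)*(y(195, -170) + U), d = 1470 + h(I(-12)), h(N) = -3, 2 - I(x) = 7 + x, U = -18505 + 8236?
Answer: 1/76730352 ≈ 1.3033e-8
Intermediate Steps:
U = -10269
I(x) = -5 - x (I(x) = 2 - (7 + x) = 2 + (-7 - x) = -5 - x)
d = 1467 (d = 1470 - 3 = 1467)
A = 76730352 (A = (-8835 + 1467)*(-145 - 10269) = -7368*(-10414) = 76730352)
1/A = 1/76730352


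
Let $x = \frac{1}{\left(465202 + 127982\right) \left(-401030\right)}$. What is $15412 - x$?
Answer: $\frac{3666277139562241}{237884579520} \approx 15412.0$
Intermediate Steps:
$x = - \frac{1}{237884579520}$ ($x = \frac{1}{593184} \left(- \frac{1}{401030}\right) = - \frac{1}{237884579520} \approx -4.2037 \cdot 10^{-12}$)
$15412 - x = 15412 - - \frac{1}{237884579520} = 15412 + \frac{1}{237884579520} = \frac{3666277139562241}{237884579520}$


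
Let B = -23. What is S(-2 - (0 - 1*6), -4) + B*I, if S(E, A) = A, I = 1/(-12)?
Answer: -25/12 ≈ -2.0833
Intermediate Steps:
I = -1/12 ≈ -0.083333
S(-2 - (0 - 1*6), -4) + B*I = -4 - 23*(-1/12) = -4 + 23/12 = -25/12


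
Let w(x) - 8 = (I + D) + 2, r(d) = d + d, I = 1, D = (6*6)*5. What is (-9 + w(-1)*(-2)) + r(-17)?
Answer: -425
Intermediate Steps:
D = 180 (D = 36*5 = 180)
r(d) = 2*d
w(x) = 191 (w(x) = 8 + ((1 + 180) + 2) = 8 + (181 + 2) = 8 + 183 = 191)
(-9 + w(-1)*(-2)) + r(-17) = (-9 + 191*(-2)) + 2*(-17) = (-9 - 382) - 34 = -391 - 34 = -425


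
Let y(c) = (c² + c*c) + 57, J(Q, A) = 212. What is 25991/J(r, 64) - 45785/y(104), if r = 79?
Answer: 554012379/4598068 ≈ 120.49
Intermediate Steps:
y(c) = 57 + 2*c² (y(c) = (c² + c²) + 57 = 2*c² + 57 = 57 + 2*c²)
25991/J(r, 64) - 45785/y(104) = 25991/212 - 45785/(57 + 2*104²) = 25991*(1/212) - 45785/(57 + 2*10816) = 25991/212 - 45785/(57 + 21632) = 25991/212 - 45785/21689 = 554012379/4598068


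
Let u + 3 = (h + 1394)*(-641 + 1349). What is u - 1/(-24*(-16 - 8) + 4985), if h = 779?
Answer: 8555492840/5561 ≈ 1.5385e+6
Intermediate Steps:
u = 1538481 (u = -3 + (779 + 1394)*(-641 + 1349) = -3 + 2173*708 = -3 + 1538484 = 1538481)
u - 1/(-24*(-16 - 8) + 4985) = 1538481 - 1/(-24*(-16 - 8) + 4985) = 1538481 - 1/(-24*(-24) + 4985) = 1538481 - 1/(576 + 4985) = 1538481 - 1/5561 = 8555492840/5561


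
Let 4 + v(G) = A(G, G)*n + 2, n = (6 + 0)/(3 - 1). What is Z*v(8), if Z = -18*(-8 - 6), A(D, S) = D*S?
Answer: 47880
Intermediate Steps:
n = 3 (n = 6/2 = 6*(½) = 3)
v(G) = -2 + 3*G² (v(G) = -4 + ((G*G)*3 + 2) = -4 + (G²*3 + 2) = -4 + (3*G² + 2) = -4 + (2 + 3*G²) = -2 + 3*G²)
Z = 252 (Z = -18*(-14) = 252)
Z*v(8) = 252*(-2 + 3*8²) = 252*(-2 + 3*64) = 252*(-2 + 192) = 252*190 = 47880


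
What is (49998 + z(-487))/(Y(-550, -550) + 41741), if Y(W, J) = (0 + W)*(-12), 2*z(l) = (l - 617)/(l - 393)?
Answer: 5499849/5317510 ≈ 1.0343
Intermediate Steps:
z(l) = (-617 + l)/(2*(-393 + l)) (z(l) = ((l - 617)/(l - 393))/2 = ((-617 + l)/(-393 + l))/2 = (-617 + l)/(2*(-393 + l)))
Y(W, J) = -12*W (Y(W, J) = W*(-12) = -12*W)
(49998 + z(-487))/(Y(-550, -550) + 41741) = (49998 + (-617 - 487)/(2*(-393 - 487)))/(-12*(-550) + 41741) = (49998 + (½)*(-1104)/(-880))/(6600 + 41741) = (49998 + (½)*(-1/880)*(-1104))/48341 = (49998 + 69/110)*(1/48341) = (5499849/110)*(1/48341) = 5499849/5317510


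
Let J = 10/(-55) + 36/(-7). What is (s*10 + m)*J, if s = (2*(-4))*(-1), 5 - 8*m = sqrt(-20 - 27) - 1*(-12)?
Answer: -129765/308 + 205*I*sqrt(47)/308 ≈ -421.31 + 4.563*I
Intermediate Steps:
m = -7/8 - I*sqrt(47)/8 (m = 5/8 - (sqrt(-20 - 27) - 1*(-12))/8 = 5/8 - (sqrt(-47) + 12)/8 = 5/8 - (I*sqrt(47) + 12)/8 = 5/8 - (12 + I*sqrt(47))/8 = 5/8 + (-3/2 - I*sqrt(47)/8) = -7/8 - I*sqrt(47)/8 ≈ -0.875 - 0.85696*I)
J = -410/77 (J = 10*(-1/55) + 36*(-1/7) = -2/11 - 36/7 = -410/77 ≈ -5.3247)
s = 8 (s = -8*(-1) = 8)
(s*10 + m)*J = (8*10 + (-7/8 - I*sqrt(47)/8))*(-410/77) = (80 + (-7/8 - I*sqrt(47)/8))*(-410/77) = (633/8 - I*sqrt(47)/8)*(-410/77) = -129765/308 + 205*I*sqrt(47)/308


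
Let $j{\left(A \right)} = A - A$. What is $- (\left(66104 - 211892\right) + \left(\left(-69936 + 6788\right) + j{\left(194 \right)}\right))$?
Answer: $208936$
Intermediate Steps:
$j{\left(A \right)} = 0$
$- (\left(66104 - 211892\right) + \left(\left(-69936 + 6788\right) + j{\left(194 \right)}\right)) = - (\left(66104 - 211892\right) + \left(\left(-69936 + 6788\right) + 0\right)) = - (-145788 + \left(-63148 + 0\right)) = - (-145788 - 63148) = \left(-1\right) \left(-208936\right) = 208936$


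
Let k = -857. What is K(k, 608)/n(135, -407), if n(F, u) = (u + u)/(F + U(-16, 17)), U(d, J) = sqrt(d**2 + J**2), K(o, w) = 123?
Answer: -16605/814 - 123*sqrt(545)/814 ≈ -23.927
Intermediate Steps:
U(d, J) = sqrt(J**2 + d**2)
n(F, u) = 2*u/(F + sqrt(545)) (n(F, u) = (u + u)/(F + sqrt(17**2 + (-16)**2)) = (2*u)/(F + sqrt(289 + 256)) = (2*u)/(F + sqrt(545)) = 2*u/(F + sqrt(545)))
K(k, 608)/n(135, -407) = 123/((2*(-407)/(135 + sqrt(545)))) = 123/((-814/(135 + sqrt(545)))) = 123*(-135/814 - sqrt(545)/814) = -16605/814 - 123*sqrt(545)/814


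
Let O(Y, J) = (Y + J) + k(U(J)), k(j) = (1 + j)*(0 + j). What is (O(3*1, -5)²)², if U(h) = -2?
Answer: 0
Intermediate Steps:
k(j) = j*(1 + j) (k(j) = (1 + j)*j = j*(1 + j))
O(Y, J) = 2 + J + Y (O(Y, J) = (Y + J) - 2*(1 - 2) = (J + Y) - 2*(-1) = (J + Y) + 2 = 2 + J + Y)
(O(3*1, -5)²)² = ((2 - 5 + 3*1)²)² = ((2 - 5 + 3)²)² = (0²)² = 0² = 0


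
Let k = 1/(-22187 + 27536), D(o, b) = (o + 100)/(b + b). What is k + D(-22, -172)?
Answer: -208439/920028 ≈ -0.22656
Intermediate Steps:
D(o, b) = (100 + o)/(2*b) (D(o, b) = (100 + o)/((2*b)) = (100 + o)*(1/(2*b)) = (100 + o)/(2*b))
k = 1/5349 ≈ 0.00018695
k + D(-22, -172) = 1/5349 + (1/2)*(100 - 22)/(-172) = 1/5349 + (1/2)*(-1/172)*78 = 1/5349 - 39/172 = -208439/920028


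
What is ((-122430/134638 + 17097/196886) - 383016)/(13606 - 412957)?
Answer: 241741407378271/252050738007454 ≈ 0.95910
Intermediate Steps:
((-122430/134638 + 17097/196886) - 383016)/(13606 - 412957) = ((-122430*1/134638 + 17097*(1/196886)) - 383016)/(-399351) = ((-8745/9617 + 17097/196886) - 383016)*(-1/399351) = (-1557346221/1893452662 - 383016)*(-1/399351) = -725224222134813/1893452662*(-1/399351) = 241741407378271/252050738007454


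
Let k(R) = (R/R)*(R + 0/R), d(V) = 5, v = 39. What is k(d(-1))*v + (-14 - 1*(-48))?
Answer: 229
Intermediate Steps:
k(R) = R (k(R) = 1*(R + 0) = 1*R = R)
k(d(-1))*v + (-14 - 1*(-48)) = 5*39 + (-14 - 1*(-48)) = 195 + (-14 + 48) = 195 + 34 = 229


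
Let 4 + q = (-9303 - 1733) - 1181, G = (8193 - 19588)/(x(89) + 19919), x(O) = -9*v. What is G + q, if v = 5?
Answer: -242891549/19874 ≈ -12222.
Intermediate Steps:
x(O) = -45 (x(O) = -9*5 = -45)
G = -11395/19874 (G = (8193 - 19588)/(-45 + 19919) = -11395/19874 ≈ -0.57336)
q = -12221 (q = -4 + ((-9303 - 1733) - 1181) = -4 + (-11036 - 1181) = -4 - 12217 = -12221)
G + q = -11395/19874 - 12221 = -242891549/19874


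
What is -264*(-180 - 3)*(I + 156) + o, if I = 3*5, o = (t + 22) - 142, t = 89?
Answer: 8261321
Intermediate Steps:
o = -31 (o = (89 + 22) - 142 = 111 - 142 = -31)
I = 15
-264*(-180 - 3)*(I + 156) + o = -264*(-180 - 3)*(15 + 156) - 31 = -(-48312)*171 - 31 = -264*(-31293) - 31 = 8261352 - 31 = 8261321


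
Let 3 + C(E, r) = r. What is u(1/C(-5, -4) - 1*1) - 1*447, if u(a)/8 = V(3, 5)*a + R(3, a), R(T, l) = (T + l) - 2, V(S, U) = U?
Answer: -3457/7 ≈ -493.86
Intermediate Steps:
C(E, r) = -3 + r
R(T, l) = -2 + T + l
u(a) = 8 + 48*a (u(a) = 8*(5*a + (-2 + 3 + a)) = 8*(5*a + (1 + a)) = 8*(1 + 6*a) = 8 + 48*a)
u(1/C(-5, -4) - 1*1) - 1*447 = (8 + 48*(1/(-3 - 4) - 1*1)) - 1*447 = (8 + 48*(1/(-7) - 1)) - 447 = (8 + 48*(-⅐ - 1)) - 447 = (8 + 48*(-8/7)) - 447 = (8 - 384/7) - 447 = -328/7 - 447 = -3457/7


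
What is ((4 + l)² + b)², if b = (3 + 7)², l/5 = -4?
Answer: 126736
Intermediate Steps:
l = -20 (l = 5*(-4) = -20)
b = 100 (b = 10² = 100)
((4 + l)² + b)² = ((4 - 20)² + 100)² = ((-16)² + 100)² = (256 + 100)² = 356² = 126736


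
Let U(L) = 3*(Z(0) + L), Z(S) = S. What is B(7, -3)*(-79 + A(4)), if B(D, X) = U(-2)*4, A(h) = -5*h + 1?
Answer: 2352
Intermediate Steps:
A(h) = 1 - 5*h
U(L) = 3*L (U(L) = 3*(0 + L) = 3*L)
B(D, X) = -24 (B(D, X) = (3*(-2))*4 = -6*4 = -24)
B(7, -3)*(-79 + A(4)) = -24*(-79 + (1 - 5*4)) = -24*(-79 + (1 - 20)) = -24*(-79 - 19) = -24*(-98) = 2352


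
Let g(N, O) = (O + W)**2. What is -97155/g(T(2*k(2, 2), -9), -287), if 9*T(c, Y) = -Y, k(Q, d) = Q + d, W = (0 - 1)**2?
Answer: -97155/81796 ≈ -1.1878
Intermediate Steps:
W = 1 (W = (-1)**2 = 1)
T(c, Y) = -Y/9 (T(c, Y) = (-Y)/9 = -Y/9)
g(N, O) = (1 + O)**2 (g(N, O) = (O + 1)**2 = (1 + O)**2)
-97155/g(T(2*k(2, 2), -9), -287) = -97155/(1 - 287)**2 = -97155/((-286)**2) = -97155/81796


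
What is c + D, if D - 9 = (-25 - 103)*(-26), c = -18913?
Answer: -15576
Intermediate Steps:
D = 3337 (D = 9 + (-25 - 103)*(-26) = 9 - 128*(-26) = 9 + 3328 = 3337)
c + D = -18913 + 3337 = -15576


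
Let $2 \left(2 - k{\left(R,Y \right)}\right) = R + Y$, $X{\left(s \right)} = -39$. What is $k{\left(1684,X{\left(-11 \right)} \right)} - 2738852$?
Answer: $- \frac{5479345}{2} \approx -2.7397 \cdot 10^{6}$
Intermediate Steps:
$k{\left(R,Y \right)} = 2 - \frac{R}{2} - \frac{Y}{2}$ ($k{\left(R,Y \right)} = 2 - \frac{R + Y}{2} = 2 - \left(\frac{R}{2} + \frac{Y}{2}\right) = 2 - \frac{R}{2} - \frac{Y}{2}$)
$k{\left(1684,X{\left(-11 \right)} \right)} - 2738852 = \left(2 - 842 - - \frac{39}{2}\right) - 2738852 = \left(2 - 842 + \frac{39}{2}\right) - 2738852 = - \frac{1641}{2} - 2738852 = - \frac{5479345}{2}$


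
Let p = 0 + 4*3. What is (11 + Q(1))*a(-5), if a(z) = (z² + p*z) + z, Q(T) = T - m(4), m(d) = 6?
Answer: -240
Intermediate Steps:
p = 12 (p = 0 + 12 = 12)
Q(T) = -6 + T (Q(T) = T - 1*6 = T - 6 = -6 + T)
a(z) = z² + 13*z (a(z) = (z² + 12*z) + z = z² + 13*z)
(11 + Q(1))*a(-5) = (11 + (-6 + 1))*(-5*(13 - 5)) = (11 - 5)*(-5*8) = 6*(-40) = -240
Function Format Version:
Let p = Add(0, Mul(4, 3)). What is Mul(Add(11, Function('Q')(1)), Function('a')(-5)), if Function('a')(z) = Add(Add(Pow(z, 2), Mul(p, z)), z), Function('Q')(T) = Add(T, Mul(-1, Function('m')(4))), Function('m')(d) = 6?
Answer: -240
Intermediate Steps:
p = 12 (p = Add(0, 12) = 12)
Function('Q')(T) = Add(-6, T) (Function('Q')(T) = Add(T, Mul(-1, 6)) = Add(T, -6) = Add(-6, T))
Function('a')(z) = Add(Pow(z, 2), Mul(13, z)) (Function('a')(z) = Add(Add(Pow(z, 2), Mul(12, z)), z) = Add(Pow(z, 2), Mul(13, z)))
Mul(Add(11, Function('Q')(1)), Function('a')(-5)) = Mul(Add(11, Add(-6, 1)), Mul(-5, Add(13, -5))) = Mul(Add(11, -5), Mul(-5, 8)) = Mul(6, -40) = -240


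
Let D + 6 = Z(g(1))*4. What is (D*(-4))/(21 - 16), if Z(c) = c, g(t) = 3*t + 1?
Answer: -8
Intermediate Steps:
g(t) = 1 + 3*t
D = 10 (D = -6 + (1 + 3*1)*4 = -6 + (1 + 3)*4 = -6 + 4*4 = -6 + 16 = 10)
(D*(-4))/(21 - 16) = (10*(-4))/(21 - 16) = -40/5 = -40*⅕ = -8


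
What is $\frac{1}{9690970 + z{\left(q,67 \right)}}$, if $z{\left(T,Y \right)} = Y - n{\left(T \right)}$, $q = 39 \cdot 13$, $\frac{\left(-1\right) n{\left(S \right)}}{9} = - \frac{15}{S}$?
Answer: $\frac{169}{1637785208} \approx 1.0319 \cdot 10^{-7}$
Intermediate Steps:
$n{\left(S \right)} = \frac{135}{S}$ ($n{\left(S \right)} = - 9 \left(- \frac{15}{S}\right) = \frac{135}{S}$)
$q = 507$
$z{\left(T,Y \right)} = Y - \frac{135}{T}$
$\frac{1}{9690970 + z{\left(q,67 \right)}} = \frac{1}{9690970 + \left(67 - \frac{135}{507}\right)} = \frac{1}{9690970 + \left(67 - \frac{45}{169}\right)} = \frac{1}{9690970 + \frac{11278}{169}} = \frac{1}{\frac{1637785208}{169}} = \frac{169}{1637785208}$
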